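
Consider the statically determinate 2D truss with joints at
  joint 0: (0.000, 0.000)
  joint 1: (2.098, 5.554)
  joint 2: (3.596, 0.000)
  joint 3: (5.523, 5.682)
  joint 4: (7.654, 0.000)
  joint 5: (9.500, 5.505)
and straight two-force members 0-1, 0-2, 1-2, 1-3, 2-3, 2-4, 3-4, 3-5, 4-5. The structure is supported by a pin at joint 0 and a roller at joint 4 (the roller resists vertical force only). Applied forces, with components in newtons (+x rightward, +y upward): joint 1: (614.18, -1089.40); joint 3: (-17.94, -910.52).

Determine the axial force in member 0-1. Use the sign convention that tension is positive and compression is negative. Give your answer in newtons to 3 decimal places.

-654.146

N=6 nodes, M=9 members, R=3 reactions → 2N=12, M+R=12
member 0 (0-1): L=5.9370, (cx,cy)=(0.3534,0.9355)
member 1 (0-2): L=3.5960, (cx,cy)=(1.0000,0.0000)
member 2 (1-2): L=5.7525, (cx,cy)=(0.2604,-0.9655)
member 3 (1-3): L=3.4274, (cx,cy)=(0.9993,0.0373)
member 4 (2-3): L=5.9999, (cx,cy)=(0.3212,0.9470)
member 5 (2-4): L=4.0580, (cx,cy)=(1.0000,0.0000)
member 6 (3-4): L=6.0685, (cx,cy)=(0.3512,-0.9363)
member 7 (3-5): L=3.9809, (cx,cy)=(0.9990,-0.0445)
member 8 (4-5): L=5.8063, (cx,cy)=(0.3179,0.9481)
solve A·x = −loads:
  F[0-1] = -654.1462 N (compression)
  F[0-2] = +827.3985 N (tension)
  F[1-2] = -521.9795 N (compression)
  F[1-3] = -709.9051 N (compression)
  F[2-3] = +532.1641 N (tension)
  F[2-4] = +520.5528 N (tension)
  F[3-4] = -1482.3826 N (compression)
  F[3-5] = +0.0000 N (tension)
  F[4-5] = -0.0000 N (compression)
  Rx@0 = -596.2400 N
  Ry@0 = +611.9420 N
  Ry@4 = +1387.9780 N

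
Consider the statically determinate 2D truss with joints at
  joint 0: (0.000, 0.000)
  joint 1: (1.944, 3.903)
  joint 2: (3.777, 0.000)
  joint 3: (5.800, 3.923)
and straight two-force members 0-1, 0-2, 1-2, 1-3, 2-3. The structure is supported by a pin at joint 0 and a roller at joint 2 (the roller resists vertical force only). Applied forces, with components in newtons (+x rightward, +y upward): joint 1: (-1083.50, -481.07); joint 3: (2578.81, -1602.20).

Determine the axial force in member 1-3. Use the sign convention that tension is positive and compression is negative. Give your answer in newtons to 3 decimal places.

3414.205

N=4 nodes, M=5 members, R=3 reactions → 2N=8, M+R=8
member 0 (0-1): L=4.3603, (cx,cy)=(0.4458,0.8951)
member 1 (0-2): L=3.7770, (cx,cy)=(1.0000,0.0000)
member 2 (1-2): L=4.3120, (cx,cy)=(0.4251,-0.9051)
member 3 (1-3): L=3.8561, (cx,cy)=(1.0000,0.0052)
member 4 (2-3): L=4.4139, (cx,cy)=(0.4583,0.8888)
solve A·x = −loads:
  F[0-1] = +2439.3954 N (tension)
  F[0-2] = +407.7372 N (tension)
  F[1-2] = -2924.2671 N (compression)
  F[1-3] = +3414.2050 N (tension)
  F[2-3] = -1822.6110 N (compression)
  Rx@0 = -1495.3100 N
  Ry@0 = -2183.5373 N
  Ry@2 = +4266.8073 N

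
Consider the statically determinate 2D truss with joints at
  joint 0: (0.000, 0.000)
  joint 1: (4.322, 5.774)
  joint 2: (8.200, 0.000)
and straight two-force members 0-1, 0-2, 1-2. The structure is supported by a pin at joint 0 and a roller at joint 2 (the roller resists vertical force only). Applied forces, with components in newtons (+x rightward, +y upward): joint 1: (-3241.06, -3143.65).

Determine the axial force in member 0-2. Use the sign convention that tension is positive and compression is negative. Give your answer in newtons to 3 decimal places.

N=3 nodes, M=3 members, R=3 reactions → 2N=6, M+R=6
member 0 (0-1): L=7.2124, (cx,cy)=(0.5992,0.8006)
member 1 (0-2): L=8.2000, (cx,cy)=(1.0000,0.0000)
member 2 (1-2): L=6.9554, (cx,cy)=(0.5576,-0.8301)
solve A·x = −loads:
  F[0-1] = -4707.7943 N (compression)
  F[0-2] = -419.9355 N (compression)
  F[1-2] = +753.1797 N (tension)
  Rx@0 = +3241.0600 N
  Ry@0 = +3768.8970 N
  Ry@2 = -625.2470 N

-419.936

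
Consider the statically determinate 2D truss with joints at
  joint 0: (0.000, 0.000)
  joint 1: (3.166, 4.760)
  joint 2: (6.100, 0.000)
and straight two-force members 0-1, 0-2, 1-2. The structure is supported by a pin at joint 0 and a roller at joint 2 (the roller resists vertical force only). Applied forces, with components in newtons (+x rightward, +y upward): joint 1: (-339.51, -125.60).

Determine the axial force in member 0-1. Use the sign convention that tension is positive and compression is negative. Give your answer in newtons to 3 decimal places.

N=3 nodes, M=3 members, R=3 reactions → 2N=6, M+R=6
member 0 (0-1): L=5.7167, (cx,cy)=(0.5538,0.8326)
member 1 (0-2): L=6.1000, (cx,cy)=(1.0000,0.0000)
member 2 (1-2): L=5.5916, (cx,cy)=(0.5247,-0.8513)
solve A·x = −loads:
  F[0-1] = -390.7330 N (compression)
  F[0-2] = -123.1175 N (compression)
  F[1-2] = +234.6364 N (tension)
  Rx@0 = +339.5100 N
  Ry@0 = +325.3407 N
  Ry@2 = -199.7407 N

-390.733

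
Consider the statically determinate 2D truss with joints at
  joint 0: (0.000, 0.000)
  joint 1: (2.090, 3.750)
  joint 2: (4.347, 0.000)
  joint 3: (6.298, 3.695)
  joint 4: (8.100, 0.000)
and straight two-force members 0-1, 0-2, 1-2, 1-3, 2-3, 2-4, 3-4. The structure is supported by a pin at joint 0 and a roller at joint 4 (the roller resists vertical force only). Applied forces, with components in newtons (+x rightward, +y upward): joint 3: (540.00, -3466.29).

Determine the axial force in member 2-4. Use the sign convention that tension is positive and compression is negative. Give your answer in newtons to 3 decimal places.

N=5 nodes, M=7 members, R=3 reactions → 2N=10, M+R=10
member 0 (0-1): L=4.2931, (cx,cy)=(0.4868,0.8735)
member 1 (0-2): L=4.3470, (cx,cy)=(1.0000,0.0000)
member 2 (1-2): L=4.3768, (cx,cy)=(0.5157,-0.8568)
member 3 (1-3): L=4.2084, (cx,cy)=(0.9999,-0.0131)
member 4 (2-3): L=4.1784, (cx,cy)=(0.4669,0.8843)
member 5 (2-4): L=3.7530, (cx,cy)=(1.0000,0.0000)
member 6 (3-4): L=4.1110, (cx,cy)=(0.4383,-0.8988)
solve A·x = −loads:
  F[0-1] = -600.8138 N (compression)
  F[0-2] = +832.4937 N (tension)
  F[1-2] = +621.8862 N (tension)
  F[1-3] = -613.2349 N (compression)
  F[2-3] = -602.5375 N (compression)
  F[2-4] = +1434.5192 N (tension)
  F[3-4] = -3272.6372 N (compression)
  Rx@0 = -540.0000 N
  Ry@0 = +524.8092 N
  Ry@4 = +2941.4808 N

1434.519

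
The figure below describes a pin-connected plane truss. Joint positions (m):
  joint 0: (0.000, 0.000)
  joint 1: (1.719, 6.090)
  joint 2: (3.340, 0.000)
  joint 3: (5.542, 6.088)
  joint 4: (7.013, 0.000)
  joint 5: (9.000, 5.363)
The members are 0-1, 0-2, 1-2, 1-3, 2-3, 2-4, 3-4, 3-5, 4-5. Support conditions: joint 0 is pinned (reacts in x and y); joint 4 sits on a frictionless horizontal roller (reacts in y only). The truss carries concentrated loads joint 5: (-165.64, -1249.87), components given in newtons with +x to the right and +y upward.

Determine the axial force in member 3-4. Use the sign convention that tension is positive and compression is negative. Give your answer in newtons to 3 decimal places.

N=6 nodes, M=9 members, R=3 reactions → 2N=12, M+R=12
member 0 (0-1): L=6.3280, (cx,cy)=(0.2717,0.9624)
member 1 (0-2): L=3.3400, (cx,cy)=(1.0000,0.0000)
member 2 (1-2): L=6.3020, (cx,cy)=(0.2572,-0.9664)
member 3 (1-3): L=3.8230, (cx,cy)=(1.0000,-0.0005)
member 4 (2-3): L=6.4740, (cx,cy)=(0.3401,0.9404)
member 5 (2-4): L=3.6730, (cx,cy)=(1.0000,0.0000)
member 6 (3-4): L=6.2632, (cx,cy)=(0.2349,-0.9720)
member 7 (3-5): L=3.5332, (cx,cy)=(0.9787,-0.2052)
member 8 (4-5): L=5.7193, (cx,cy)=(0.3474,0.9377)
solve A·x = −loads:
  F[0-1] = +236.3458 N (tension)
  F[0-2] = -229.8437 N (compression)
  F[1-2] = -235.4454 N (compression)
  F[1-3] = +124.7646 N (tension)
  F[2-3] = +241.9489 N (tension)
  F[2-4] = -372.6987 N (compression)
  F[3-4] = -293.5346 N (compression)
  F[3-5] = +282.0003 N (tension)
  F[4-5] = -1271.1883 N (compression)
  Rx@0 = +165.6400 N
  Ry@0 = -227.4582 N
  Ry@4 = +1477.3282 N

-293.535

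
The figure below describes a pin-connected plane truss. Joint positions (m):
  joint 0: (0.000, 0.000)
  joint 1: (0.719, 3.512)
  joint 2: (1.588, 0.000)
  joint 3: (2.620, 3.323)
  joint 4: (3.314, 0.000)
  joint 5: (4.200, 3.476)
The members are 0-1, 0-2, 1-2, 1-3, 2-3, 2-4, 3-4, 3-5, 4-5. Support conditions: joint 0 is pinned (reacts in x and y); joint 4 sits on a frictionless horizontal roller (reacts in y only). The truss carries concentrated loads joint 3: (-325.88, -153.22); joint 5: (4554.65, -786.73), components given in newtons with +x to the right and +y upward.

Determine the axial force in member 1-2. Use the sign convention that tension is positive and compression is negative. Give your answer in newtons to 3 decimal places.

-4988.140

N=6 nodes, M=9 members, R=3 reactions → 2N=12, M+R=12
member 0 (0-1): L=3.5848, (cx,cy)=(0.2006,0.9797)
member 1 (0-2): L=1.5880, (cx,cy)=(1.0000,0.0000)
member 2 (1-2): L=3.6179, (cx,cy)=(0.2402,-0.9707)
member 3 (1-3): L=1.9104, (cx,cy)=(0.9951,-0.0989)
member 4 (2-3): L=3.4796, (cx,cy)=(0.2966,0.9550)
member 5 (2-4): L=1.7260, (cx,cy)=(1.0000,0.0000)
member 6 (3-4): L=3.3947, (cx,cy)=(0.2044,-0.9789)
member 7 (3-5): L=1.5874, (cx,cy)=(0.9953,0.0964)
member 8 (4-5): L=3.5871, (cx,cy)=(0.2470,0.9690)
solve A·x = −loads:
  F[0-1] = +4724.7859 N (tension)
  F[0-2] = +3281.1357 N (tension)
  F[1-2] = -4988.1402 N (compression)
  F[1-3] = +2156.3327 N (tension)
  F[2-3] = +5070.2471 N (tension)
  F[2-4] = +579.2365 N (tension)
  F[3-4] = -4402.8648 N (compression)
  F[3-5] = +4898.3257 N (tension)
  F[4-5] = -1299.1030 N (compression)
  Rx@0 = -4228.7700 N
  Ry@0 = -4628.7786 N
  Ry@4 = +5568.7286 N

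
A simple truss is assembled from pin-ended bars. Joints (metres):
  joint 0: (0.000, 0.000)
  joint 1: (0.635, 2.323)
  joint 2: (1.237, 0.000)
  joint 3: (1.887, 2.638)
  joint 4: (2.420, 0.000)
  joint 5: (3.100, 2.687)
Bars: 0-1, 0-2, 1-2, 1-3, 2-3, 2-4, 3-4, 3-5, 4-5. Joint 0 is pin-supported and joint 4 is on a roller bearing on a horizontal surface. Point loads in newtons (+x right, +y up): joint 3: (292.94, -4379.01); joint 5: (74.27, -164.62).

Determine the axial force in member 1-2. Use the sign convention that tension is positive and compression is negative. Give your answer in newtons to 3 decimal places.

N=6 nodes, M=9 members, R=3 reactions → 2N=12, M+R=12
member 0 (0-1): L=2.4082, (cx,cy)=(0.2637,0.9646)
member 1 (0-2): L=1.2370, (cx,cy)=(1.0000,0.0000)
member 2 (1-2): L=2.3997, (cx,cy)=(0.2509,-0.9680)
member 3 (1-3): L=1.2910, (cx,cy)=(0.9698,0.2440)
member 4 (2-3): L=2.7169, (cx,cy)=(0.2392,0.9710)
member 5 (2-4): L=1.1830, (cx,cy)=(1.0000,0.0000)
member 6 (3-4): L=2.6913, (cx,cy)=(0.1980,-0.9802)
member 7 (3-5): L=1.2140, (cx,cy)=(0.9992,0.0404)
member 8 (4-5): L=2.7717, (cx,cy)=(0.2453,0.9694)
solve A·x = −loads:
  F[0-1] = -535.3643 N (compression)
  F[0-2] = +508.3746 N (tension)
  F[1-2] = +466.3787 N (tension)
  F[1-3] = -266.2064 N (compression)
  F[2-3] = -464.9682 N (compression)
  F[2-4] = +736.6113 N (tension)
  F[3-4] = -3935.8176 N (compression)
  F[3-5] = +117.2234 N (tension)
  F[4-5] = -174.6903 N (compression)
  Rx@0 = -367.2100 N
  Ry@0 = +516.4180 N
  Ry@4 = +4027.2120 N

466.379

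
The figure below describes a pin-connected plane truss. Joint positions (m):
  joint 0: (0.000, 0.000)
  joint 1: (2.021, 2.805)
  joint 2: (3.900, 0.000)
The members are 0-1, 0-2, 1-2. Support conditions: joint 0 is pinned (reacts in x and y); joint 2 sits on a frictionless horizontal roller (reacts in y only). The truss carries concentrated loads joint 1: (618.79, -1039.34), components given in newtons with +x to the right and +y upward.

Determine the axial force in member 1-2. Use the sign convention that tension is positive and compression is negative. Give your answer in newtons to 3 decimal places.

N=3 nodes, M=3 members, R=3 reactions → 2N=6, M+R=6
member 0 (0-1): L=3.4572, (cx,cy)=(0.5846,0.8113)
member 1 (0-2): L=3.9000, (cx,cy)=(1.0000,0.0000)
member 2 (1-2): L=3.3762, (cx,cy)=(0.5565,-0.8308)
solve A·x = −loads:
  F[0-1] = -68.6466 N (compression)
  F[0-2] = +658.9188 N (tension)
  F[1-2] = -1183.9467 N (compression)
  Rx@0 = -618.7900 N
  Ry@0 = +55.6959 N
  Ry@2 = +983.6441 N

-1183.947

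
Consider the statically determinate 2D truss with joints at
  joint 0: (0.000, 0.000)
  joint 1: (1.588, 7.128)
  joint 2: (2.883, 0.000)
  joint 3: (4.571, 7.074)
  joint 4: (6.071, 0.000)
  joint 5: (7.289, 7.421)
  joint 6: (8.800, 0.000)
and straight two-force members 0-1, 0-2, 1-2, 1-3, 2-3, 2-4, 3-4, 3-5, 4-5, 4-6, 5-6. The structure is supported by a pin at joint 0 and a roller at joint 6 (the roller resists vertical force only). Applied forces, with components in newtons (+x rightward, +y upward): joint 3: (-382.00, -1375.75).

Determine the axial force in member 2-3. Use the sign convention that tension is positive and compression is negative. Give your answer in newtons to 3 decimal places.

-1002.713

N=7 nodes, M=11 members, R=3 reactions → 2N=14, M+R=14
member 0 (0-1): L=7.3027, (cx,cy)=(0.2175,0.9761)
member 1 (0-2): L=2.8830, (cx,cy)=(1.0000,0.0000)
member 2 (1-2): L=7.2447, (cx,cy)=(0.1788,-0.9839)
member 3 (1-3): L=2.9835, (cx,cy)=(0.9998,-0.0181)
member 4 (2-3): L=7.2726, (cx,cy)=(0.2321,0.9727)
member 5 (2-4): L=3.1880, (cx,cy)=(1.0000,0.0000)
member 6 (3-4): L=7.2313, (cx,cy)=(0.2074,-0.9782)
member 7 (3-5): L=2.7401, (cx,cy)=(0.9919,0.1266)
member 8 (4-5): L=7.5203, (cx,cy)=(0.1620,0.9868)
member 9 (4-6): L=2.7290, (cx,cy)=(1.0000,0.0000)
member 10 (5-6): L=7.5733, (cx,cy)=(0.1995,-0.9799)
solve A·x = −loads:
  F[0-1] = -991.9541 N (compression)
  F[0-2] = -166.2972 N (compression)
  F[1-2] = +991.2957 N (tension)
  F[1-3] = -392.9631 N (compression)
  F[2-3] = -1002.7131 N (compression)
  F[2-4] = +243.6323 N (tension)
  F[3-4] = -436.5706 N (compression)
  F[3-5] = -154.3160 N (compression)
  F[4-5] = +432.7890 N (tension)
  F[4-6] = +82.9782 N (tension)
  F[5-6] = -415.8943 N (compression)
  Rx@0 = +382.0000 N
  Ry@0 = +968.2176 N
  Ry@6 = +407.5324 N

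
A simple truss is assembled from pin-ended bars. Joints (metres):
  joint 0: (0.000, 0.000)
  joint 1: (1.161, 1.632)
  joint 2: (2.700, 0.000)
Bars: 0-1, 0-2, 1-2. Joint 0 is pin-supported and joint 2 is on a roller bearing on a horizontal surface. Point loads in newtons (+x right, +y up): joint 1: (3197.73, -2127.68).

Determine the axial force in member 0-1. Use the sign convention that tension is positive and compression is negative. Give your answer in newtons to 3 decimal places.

883.692

N=3 nodes, M=3 members, R=3 reactions → 2N=6, M+R=6
member 0 (0-1): L=2.0028, (cx,cy)=(0.5797,0.8148)
member 1 (0-2): L=2.7000, (cx,cy)=(1.0000,0.0000)
member 2 (1-2): L=2.2432, (cx,cy)=(0.6861,-0.7275)
solve A·x = −loads:
  F[0-1] = +883.6924 N (tension)
  F[0-2] = +2685.4725 N (tension)
  F[1-2] = -3914.2633 N (compression)
  Rx@0 = -3197.7300 N
  Ry@0 = -720.0725 N
  Ry@2 = +2847.7525 N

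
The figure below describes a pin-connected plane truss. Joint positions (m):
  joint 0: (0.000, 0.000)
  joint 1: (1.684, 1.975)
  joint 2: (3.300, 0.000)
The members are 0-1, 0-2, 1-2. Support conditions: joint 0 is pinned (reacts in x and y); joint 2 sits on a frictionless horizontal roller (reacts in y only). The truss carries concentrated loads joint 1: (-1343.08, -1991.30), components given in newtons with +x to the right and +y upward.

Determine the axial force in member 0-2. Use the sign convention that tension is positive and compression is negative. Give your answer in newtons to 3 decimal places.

N=3 nodes, M=3 members, R=3 reactions → 2N=6, M+R=6
member 0 (0-1): L=2.5955, (cx,cy)=(0.6488,0.7609)
member 1 (0-2): L=3.3000, (cx,cy)=(1.0000,0.0000)
member 2 (1-2): L=2.5519, (cx,cy)=(0.6333,-0.7739)
solve A·x = −loads:
  F[0-1] = -2337.8269 N (compression)
  F[0-2] = +173.7535 N (tension)
  F[1-2] = -274.3797 N (compression)
  Rx@0 = +1343.0800 N
  Ry@0 = +1778.9466 N
  Ry@2 = +212.3534 N

173.753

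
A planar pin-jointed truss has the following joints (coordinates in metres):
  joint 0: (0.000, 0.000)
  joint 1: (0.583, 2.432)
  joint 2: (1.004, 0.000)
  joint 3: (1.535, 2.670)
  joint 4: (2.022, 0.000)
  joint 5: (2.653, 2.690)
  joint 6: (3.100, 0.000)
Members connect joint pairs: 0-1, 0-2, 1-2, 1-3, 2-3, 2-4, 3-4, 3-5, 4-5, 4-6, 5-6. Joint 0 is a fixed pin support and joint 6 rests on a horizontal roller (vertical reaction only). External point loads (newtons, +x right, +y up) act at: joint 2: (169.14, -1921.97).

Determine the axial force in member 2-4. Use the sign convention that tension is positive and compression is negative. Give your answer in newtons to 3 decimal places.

N=7 nodes, M=11 members, R=3 reactions → 2N=14, M+R=14
member 0 (0-1): L=2.5009, (cx,cy)=(0.2331,0.9724)
member 1 (0-2): L=1.0040, (cx,cy)=(1.0000,0.0000)
member 2 (1-2): L=2.4682, (cx,cy)=(0.1706,-0.9853)
member 3 (1-3): L=0.9813, (cx,cy)=(0.9701,0.2425)
member 4 (2-3): L=2.7223, (cx,cy)=(0.1951,0.9808)
member 5 (2-4): L=1.0180, (cx,cy)=(1.0000,0.0000)
member 6 (3-4): L=2.7141, (cx,cy)=(0.1794,-0.9838)
member 7 (3-5): L=1.1182, (cx,cy)=(0.9998,0.0179)
member 8 (4-5): L=2.7630, (cx,cy)=(0.2284,0.9736)
member 9 (4-6): L=1.0780, (cx,cy)=(1.0000,0.0000)
member 10 (5-6): L=2.7269, (cx,cy)=(0.1639,-0.9865)
solve A·x = −loads:
  F[0-1] = -1336.3166 N (compression)
  F[0-2] = +480.6566 N (tension)
  F[1-2] = +1188.3605 N (tension)
  F[1-3] = -530.0430 N (compression)
  F[2-3] = +765.7328 N (tension)
  F[2-4] = +364.8562 N (tension)
  F[3-4] = -637.2951 N (compression)
  F[3-5] = -250.5422 N (compression)
  F[4-5] = +643.9693 N (tension)
  F[4-6] = +103.4365 N (tension)
  F[5-6] = -631.0058 N (compression)
  Rx@0 = -169.1400 N
  Ry@0 = +1299.4997 N
  Ry@6 = +622.4703 N

364.856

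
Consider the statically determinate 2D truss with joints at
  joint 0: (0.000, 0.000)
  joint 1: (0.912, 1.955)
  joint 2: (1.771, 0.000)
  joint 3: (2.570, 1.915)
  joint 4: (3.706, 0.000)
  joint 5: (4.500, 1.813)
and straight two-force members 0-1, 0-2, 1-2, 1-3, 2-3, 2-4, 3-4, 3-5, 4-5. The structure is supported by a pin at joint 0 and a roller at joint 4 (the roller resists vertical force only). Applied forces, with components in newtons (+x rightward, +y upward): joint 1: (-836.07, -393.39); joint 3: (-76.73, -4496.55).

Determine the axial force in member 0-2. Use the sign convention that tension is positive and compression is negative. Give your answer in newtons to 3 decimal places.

92.781

N=6 nodes, M=9 members, R=3 reactions → 2N=12, M+R=12
member 0 (0-1): L=2.1573, (cx,cy)=(0.4228,0.9062)
member 1 (0-2): L=1.7710, (cx,cy)=(1.0000,0.0000)
member 2 (1-2): L=2.1354, (cx,cy)=(0.4023,-0.9155)
member 3 (1-3): L=1.6585, (cx,cy)=(0.9997,-0.0241)
member 4 (2-3): L=2.0750, (cx,cy)=(0.3851,0.9229)
member 5 (2-4): L=1.9350, (cx,cy)=(1.0000,0.0000)
member 6 (3-4): L=2.2266, (cx,cy)=(0.5102,-0.8601)
member 7 (3-5): L=1.9327, (cx,cy)=(0.9986,-0.0528)
member 8 (4-5): L=1.9792, (cx,cy)=(0.4012,0.9160)
solve A·x = −loads:
  F[0-1] = -2378.6173 N (compression)
  F[0-2] = +92.7808 N (tension)
  F[1-2] = +1949.9555 N (tension)
  F[1-3] = -954.1926 N (compression)
  F[2-3] = -1934.3849 N (compression)
  F[2-4] = +1622.0397 N (tension)
  F[3-4] = -3179.2464 N (compression)
  F[3-5] = -0.0000 N (compression)
  F[4-5] = +0.0000 N (tension)
  Rx@0 = +912.8000 N
  Ry@0 = +2155.6037 N
  Ry@4 = +2734.3363 N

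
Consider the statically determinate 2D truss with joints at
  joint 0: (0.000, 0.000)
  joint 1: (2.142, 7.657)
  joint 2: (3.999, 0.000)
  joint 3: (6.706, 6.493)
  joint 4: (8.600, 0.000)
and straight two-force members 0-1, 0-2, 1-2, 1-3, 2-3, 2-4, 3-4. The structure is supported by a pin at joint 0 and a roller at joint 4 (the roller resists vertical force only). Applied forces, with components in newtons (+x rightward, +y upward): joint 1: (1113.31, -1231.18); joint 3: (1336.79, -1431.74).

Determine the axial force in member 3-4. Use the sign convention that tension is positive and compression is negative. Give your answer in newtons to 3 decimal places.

-3566.265

N=5 nodes, M=7 members, R=3 reactions → 2N=10, M+R=10
member 0 (0-1): L=7.9510, (cx,cy)=(0.2694,0.9630)
member 1 (0-2): L=3.9990, (cx,cy)=(1.0000,0.0000)
member 2 (1-2): L=7.8790, (cx,cy)=(0.2357,-0.9718)
member 3 (1-3): L=4.7101, (cx,cy)=(0.9690,-0.2471)
member 4 (2-3): L=7.0347, (cx,cy)=(0.3848,0.9230)
member 5 (2-4): L=4.6010, (cx,cy)=(1.0000,0.0000)
member 6 (3-4): L=6.7636, (cx,cy)=(0.2800,-0.9600)
solve A·x = −loads:
  F[0-1] = +789.8677 N (tension)
  F[0-2] = +2237.3086 N (tension)
  F[1-2] = -1932.8100 N (compression)
  F[1-3] = -459.2167 N (compression)
  F[2-3] = +2035.0651 N (tension)
  F[2-4] = +998.6554 N (tension)
  F[3-4] = -3566.2648 N (compression)
  Rx@0 = -2450.1000 N
  Ry@0 = -760.6647 N
  Ry@4 = +3423.5847 N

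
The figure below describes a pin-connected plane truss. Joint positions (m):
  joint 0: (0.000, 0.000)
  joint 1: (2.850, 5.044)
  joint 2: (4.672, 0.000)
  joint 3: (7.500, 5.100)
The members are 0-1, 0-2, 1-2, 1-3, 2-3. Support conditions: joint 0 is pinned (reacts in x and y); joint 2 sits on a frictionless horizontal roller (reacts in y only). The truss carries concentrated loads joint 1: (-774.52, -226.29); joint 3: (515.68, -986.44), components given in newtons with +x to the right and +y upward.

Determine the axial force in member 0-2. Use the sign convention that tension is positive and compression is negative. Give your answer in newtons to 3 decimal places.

-391.951

N=4 nodes, M=5 members, R=3 reactions → 2N=8, M+R=8
member 0 (0-1): L=5.7935, (cx,cy)=(0.4919,0.8706)
member 1 (0-2): L=4.6720, (cx,cy)=(1.0000,0.0000)
member 2 (1-2): L=5.3630, (cx,cy)=(0.3397,-0.9405)
member 3 (1-3): L=4.6503, (cx,cy)=(0.9999,0.0120)
member 4 (2-3): L=5.8316, (cx,cy)=(0.4849,0.8745)
solve A·x = −loads:
  F[0-1] = +270.5873 N (tension)
  F[0-2] = -391.9506 N (compression)
  F[1-2] = -477.3830 N (compression)
  F[1-3] = +1069.8924 N (tension)
  F[2-3] = -1142.6782 N (compression)
  Rx@0 = +258.8400 N
  Ry@0 = -235.5824 N
  Ry@2 = +1448.3124 N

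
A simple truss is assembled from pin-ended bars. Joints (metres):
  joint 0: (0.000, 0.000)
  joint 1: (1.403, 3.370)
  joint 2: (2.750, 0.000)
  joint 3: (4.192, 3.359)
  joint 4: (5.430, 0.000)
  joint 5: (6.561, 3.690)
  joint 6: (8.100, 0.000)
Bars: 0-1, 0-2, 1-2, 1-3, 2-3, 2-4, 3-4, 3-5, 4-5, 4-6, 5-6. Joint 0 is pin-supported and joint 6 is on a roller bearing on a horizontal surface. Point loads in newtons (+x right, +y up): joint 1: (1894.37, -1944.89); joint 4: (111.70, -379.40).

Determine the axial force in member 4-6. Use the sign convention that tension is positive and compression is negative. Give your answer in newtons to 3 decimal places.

N=7 nodes, M=11 members, R=3 reactions → 2N=14, M+R=14
member 0 (0-1): L=3.6504, (cx,cy)=(0.3843,0.9232)
member 1 (0-2): L=2.7500, (cx,cy)=(1.0000,0.0000)
member 2 (1-2): L=3.6292, (cx,cy)=(0.3712,-0.9286)
member 3 (1-3): L=2.7890, (cx,cy)=(1.0000,-0.0039)
member 4 (2-3): L=3.6554, (cx,cy)=(0.3945,0.9189)
member 5 (2-4): L=2.6800, (cx,cy)=(1.0000,0.0000)
member 6 (3-4): L=3.5799, (cx,cy)=(0.3458,-0.9383)
member 7 (3-5): L=2.3920, (cx,cy)=(0.9904,0.1384)
member 8 (4-5): L=3.8594, (cx,cy)=(0.2930,0.9561)
member 9 (4-6): L=2.6700, (cx,cy)=(1.0000,0.0000)
member 10 (5-6): L=3.9981, (cx,cy)=(0.3849,-0.9229)
solve A·x = −loads:
  F[0-1] = -1023.5439 N (compression)
  F[0-2] = +2399.4620 N (tension)
  F[1-2] = -1068.8520 N (compression)
  F[1-3] = -1891.0689 N (compression)
  F[2-3] = +1080.0969 N (tension)
  F[2-4] = +1576.6770 N (tension)
  F[3-4] = -1220.9910 N (compression)
  F[3-5] = -1052.8606 N (compression)
  F[4-5] = +1595.0838 N (tension)
  F[4-6] = +575.2958 N (tension)
  F[5-6] = -1494.5269 N (compression)
  Rx@0 = -2006.0700 N
  Ry@0 = +944.9259 N
  Ry@6 = +1379.3641 N

575.296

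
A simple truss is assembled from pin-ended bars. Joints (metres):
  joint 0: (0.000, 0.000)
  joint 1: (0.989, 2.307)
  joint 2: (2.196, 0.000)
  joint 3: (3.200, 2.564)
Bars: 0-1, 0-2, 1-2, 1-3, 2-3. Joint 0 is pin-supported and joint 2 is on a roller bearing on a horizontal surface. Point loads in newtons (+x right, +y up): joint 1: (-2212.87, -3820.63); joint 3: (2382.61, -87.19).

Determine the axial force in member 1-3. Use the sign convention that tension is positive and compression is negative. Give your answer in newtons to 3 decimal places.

N=4 nodes, M=5 members, R=3 reactions → 2N=8, M+R=8
member 0 (0-1): L=2.5101, (cx,cy)=(0.3940,0.9191)
member 1 (0-2): L=2.1960, (cx,cy)=(1.0000,0.0000)
member 2 (1-2): L=2.6037, (cx,cy)=(0.4636,-0.8861)
member 3 (1-3): L=2.2259, (cx,cy)=(0.9933,0.1155)
member 4 (2-3): L=2.7536, (cx,cy)=(0.3646,0.9312)
solve A·x = −loads:
  F[0-1] = -1744.0173 N (compression)
  F[0-2] = +856.9098 N (tension)
  F[1-2] = -2170.7243 N (compression)
  F[1-3] = +2549.0443 N (tension)
  F[2-3] = -409.7072 N (compression)
  Rx@0 = -169.7400 N
  Ry@0 = +1602.9329 N
  Ry@2 = +2304.8871 N

2549.044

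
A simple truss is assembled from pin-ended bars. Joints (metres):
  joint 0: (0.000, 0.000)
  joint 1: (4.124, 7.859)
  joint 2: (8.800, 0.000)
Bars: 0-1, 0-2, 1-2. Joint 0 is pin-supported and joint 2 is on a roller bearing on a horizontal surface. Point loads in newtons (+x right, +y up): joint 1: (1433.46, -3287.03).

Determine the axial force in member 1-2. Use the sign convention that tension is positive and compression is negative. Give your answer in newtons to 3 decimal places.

N=3 nodes, M=3 members, R=3 reactions → 2N=6, M+R=6
member 0 (0-1): L=8.8753, (cx,cy)=(0.4647,0.8855)
member 1 (0-2): L=8.8000, (cx,cy)=(1.0000,0.0000)
member 2 (1-2): L=9.1449, (cx,cy)=(0.5113,-0.8594)
solve A·x = −loads:
  F[0-1] = -526.7490 N (compression)
  F[0-2] = +1678.2189 N (tension)
  F[1-2] = -3282.1028 N (compression)
  Rx@0 = -1433.4600 N
  Ry@0 = +466.4307 N
  Ry@2 = +2820.5993 N

-3282.103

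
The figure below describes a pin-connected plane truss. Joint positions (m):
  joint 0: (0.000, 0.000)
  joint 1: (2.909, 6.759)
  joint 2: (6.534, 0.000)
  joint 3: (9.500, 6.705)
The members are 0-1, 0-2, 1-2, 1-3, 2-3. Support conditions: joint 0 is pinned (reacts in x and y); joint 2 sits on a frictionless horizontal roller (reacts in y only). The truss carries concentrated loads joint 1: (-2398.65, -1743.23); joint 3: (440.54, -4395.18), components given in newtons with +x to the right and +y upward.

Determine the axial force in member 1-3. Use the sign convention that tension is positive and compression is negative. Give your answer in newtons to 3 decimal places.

N=4 nodes, M=5 members, R=3 reactions → 2N=8, M+R=8
member 0 (0-1): L=7.3584, (cx,cy)=(0.3953,0.9185)
member 1 (0-2): L=6.5340, (cx,cy)=(1.0000,0.0000)
member 2 (1-2): L=7.6697, (cx,cy)=(0.4726,-0.8813)
member 3 (1-3): L=6.5912, (cx,cy)=(1.0000,-0.0082)
member 4 (2-3): L=7.3317, (cx,cy)=(0.4045,0.9145)
solve A·x = −loads:
  F[0-1] = -1089.9778 N (compression)
  F[0-2] = -1527.2098 N (compression)
  F[1-2] = -864.1184 N (compression)
  F[1-3] = +2376.2442 N (tension)
  F[2-3] = -4784.7151 N (compression)
  Rx@0 = +1958.1100 N
  Ry@0 = +1001.1876 N
  Ry@2 = +5137.2224 N

2376.244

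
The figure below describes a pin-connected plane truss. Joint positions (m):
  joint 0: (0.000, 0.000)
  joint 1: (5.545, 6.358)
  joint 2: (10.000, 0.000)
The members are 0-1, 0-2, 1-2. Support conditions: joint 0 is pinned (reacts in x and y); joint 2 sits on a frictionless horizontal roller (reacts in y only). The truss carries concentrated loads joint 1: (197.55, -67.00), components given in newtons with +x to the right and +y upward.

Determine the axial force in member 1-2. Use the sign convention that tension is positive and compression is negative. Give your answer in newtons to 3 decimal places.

-198.731

N=3 nodes, M=3 members, R=3 reactions → 2N=6, M+R=6
member 0 (0-1): L=8.4363, (cx,cy)=(0.6573,0.7536)
member 1 (0-2): L=10.0000, (cx,cy)=(1.0000,0.0000)
member 2 (1-2): L=7.7635, (cx,cy)=(0.5738,-0.8190)
solve A·x = −loads:
  F[0-1] = +127.0538 N (tension)
  F[0-2] = +114.0403 N (tension)
  F[1-2] = -198.7309 N (compression)
  Rx@0 = -197.5500 N
  Ry@0 = -95.7538 N
  Ry@2 = +162.7538 N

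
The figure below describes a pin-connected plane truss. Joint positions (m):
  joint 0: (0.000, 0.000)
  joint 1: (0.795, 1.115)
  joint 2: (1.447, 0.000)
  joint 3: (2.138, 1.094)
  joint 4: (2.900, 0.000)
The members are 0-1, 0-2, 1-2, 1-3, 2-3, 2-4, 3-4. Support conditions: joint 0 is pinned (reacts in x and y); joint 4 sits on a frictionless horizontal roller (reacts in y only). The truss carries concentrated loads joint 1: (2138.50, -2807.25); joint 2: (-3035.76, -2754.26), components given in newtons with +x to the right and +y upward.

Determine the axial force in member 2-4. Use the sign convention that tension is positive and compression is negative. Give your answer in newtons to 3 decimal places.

N=5 nodes, M=7 members, R=3 reactions → 2N=10, M+R=10
member 0 (0-1): L=1.3694, (cx,cy)=(0.5805,0.8142)
member 1 (0-2): L=1.4470, (cx,cy)=(1.0000,0.0000)
member 2 (1-2): L=1.2916, (cx,cy)=(0.5048,-0.8632)
member 3 (1-3): L=1.3432, (cx,cy)=(0.9999,-0.0156)
member 4 (2-3): L=1.2940, (cx,cy)=(0.5340,0.8455)
member 5 (2-4): L=1.4530, (cx,cy)=(1.0000,0.0000)
member 6 (3-4): L=1.3332, (cx,cy)=(0.5715,-0.8206)
solve A·x = −loads:
  F[0-1] = -3187.6129 N (compression)
  F[0-2] = +953.2998 N (tension)
  F[1-2] = -174.7064 N (compression)
  F[1-3] = -3901.3474 N (compression)
  F[2-3] = +3436.0445 N (tension)
  F[2-4] = +2065.9470 N (tension)
  F[3-4] = -3614.6526 N (compression)
  Rx@0 = +897.2600 N
  Ry@0 = +2595.4391 N
  Ry@4 = +2966.0709 N

2065.947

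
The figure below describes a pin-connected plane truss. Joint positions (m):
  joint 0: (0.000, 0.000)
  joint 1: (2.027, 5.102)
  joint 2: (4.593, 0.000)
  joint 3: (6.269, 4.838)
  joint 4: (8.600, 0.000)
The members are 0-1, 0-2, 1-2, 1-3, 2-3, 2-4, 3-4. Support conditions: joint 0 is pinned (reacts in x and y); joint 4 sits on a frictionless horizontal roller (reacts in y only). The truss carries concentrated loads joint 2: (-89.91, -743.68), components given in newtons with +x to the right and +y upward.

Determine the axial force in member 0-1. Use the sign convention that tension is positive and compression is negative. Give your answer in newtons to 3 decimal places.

-372.848

N=5 nodes, M=7 members, R=3 reactions → 2N=10, M+R=10
member 0 (0-1): L=5.4899, (cx,cy)=(0.3692,0.9293)
member 1 (0-2): L=4.5930, (cx,cy)=(1.0000,0.0000)
member 2 (1-2): L=5.7109, (cx,cy)=(0.4493,-0.8934)
member 3 (1-3): L=4.2502, (cx,cy)=(0.9981,-0.0621)
member 4 (2-3): L=5.1201, (cx,cy)=(0.3273,0.9449)
member 5 (2-4): L=4.0070, (cx,cy)=(1.0000,0.0000)
member 6 (3-4): L=5.3703, (cx,cy)=(0.4341,-0.9009)
solve A·x = −loads:
  F[0-1] = -372.8481 N (compression)
  F[0-2] = +47.7540 N (tension)
  F[1-2] = +410.2911 N (tension)
  F[1-3] = -322.6363 N (compression)
  F[2-3] = +399.1256 N (tension)
  F[2-4] = +191.3641 N (tension)
  F[3-4] = -440.8739 N (compression)
  Rx@0 = +89.9100 N
  Ry@0 = +346.5030 N
  Ry@4 = +397.1770 N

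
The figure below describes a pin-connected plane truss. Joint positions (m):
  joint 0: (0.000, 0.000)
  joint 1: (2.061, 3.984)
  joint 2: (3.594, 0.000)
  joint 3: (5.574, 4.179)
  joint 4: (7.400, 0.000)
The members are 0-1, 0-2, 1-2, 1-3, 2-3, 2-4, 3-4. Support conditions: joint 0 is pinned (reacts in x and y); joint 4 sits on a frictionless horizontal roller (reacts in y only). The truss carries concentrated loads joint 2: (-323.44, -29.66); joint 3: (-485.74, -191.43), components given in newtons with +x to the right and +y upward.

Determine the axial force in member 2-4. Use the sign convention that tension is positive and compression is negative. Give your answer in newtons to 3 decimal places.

N=5 nodes, M=7 members, R=3 reactions → 2N=10, M+R=10
member 0 (0-1): L=4.4855, (cx,cy)=(0.4595,0.8882)
member 1 (0-2): L=3.5940, (cx,cy)=(1.0000,0.0000)
member 2 (1-2): L=4.2688, (cx,cy)=(0.3591,-0.9333)
member 3 (1-3): L=3.5184, (cx,cy)=(0.9985,0.0554)
member 4 (2-3): L=4.6243, (cx,cy)=(0.4282,0.9037)
member 5 (2-4): L=3.8060, (cx,cy)=(1.0000,0.0000)
member 6 (3-4): L=4.5605, (cx,cy)=(0.4004,-0.9163)
solve A·x = −loads:
  F[0-1] = -379.2021 N (compression)
  F[0-2] = -634.9451 N (compression)
  F[1-2] = +343.1842 N (tension)
  F[1-3] = -297.9372 N (compression)
  F[2-3] = -321.6016 N (compression)
  F[2-4] = -50.5605 N (compression)
  F[3-4] = +126.2772 N (tension)
  Rx@0 = +809.1800 N
  Ry@0 = +336.8033 N
  Ry@4 = -115.7133 N

-50.561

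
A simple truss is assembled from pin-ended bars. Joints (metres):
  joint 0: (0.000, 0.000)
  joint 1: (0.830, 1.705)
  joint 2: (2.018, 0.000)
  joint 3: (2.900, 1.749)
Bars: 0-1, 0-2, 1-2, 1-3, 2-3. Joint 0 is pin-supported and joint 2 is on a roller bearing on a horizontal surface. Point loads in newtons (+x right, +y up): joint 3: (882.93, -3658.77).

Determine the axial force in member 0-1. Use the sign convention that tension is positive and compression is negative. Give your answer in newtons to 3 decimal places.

N=4 nodes, M=5 members, R=3 reactions → 2N=8, M+R=8
member 0 (0-1): L=1.8963, (cx,cy)=(0.4377,0.8991)
member 1 (0-2): L=2.0180, (cx,cy)=(1.0000,0.0000)
member 2 (1-2): L=2.0781, (cx,cy)=(0.5717,-0.8205)
member 3 (1-3): L=2.0705, (cx,cy)=(0.9998,0.0213)
member 4 (2-3): L=1.9588, (cx,cy)=(0.4503,0.8929)
solve A·x = −loads:
  F[0-1] = +2629.6300 N (tension)
  F[0-2] = -268.0491 N (compression)
  F[1-2] = -2810.2626 N (compression)
  F[1-3] = +2758.1861 N (tension)
  F[2-3] = -4163.3160 N (compression)
  Rx@0 = -882.9300 N
  Ry@0 = -2364.3606 N
  Ry@2 = +6023.1306 N

2629.630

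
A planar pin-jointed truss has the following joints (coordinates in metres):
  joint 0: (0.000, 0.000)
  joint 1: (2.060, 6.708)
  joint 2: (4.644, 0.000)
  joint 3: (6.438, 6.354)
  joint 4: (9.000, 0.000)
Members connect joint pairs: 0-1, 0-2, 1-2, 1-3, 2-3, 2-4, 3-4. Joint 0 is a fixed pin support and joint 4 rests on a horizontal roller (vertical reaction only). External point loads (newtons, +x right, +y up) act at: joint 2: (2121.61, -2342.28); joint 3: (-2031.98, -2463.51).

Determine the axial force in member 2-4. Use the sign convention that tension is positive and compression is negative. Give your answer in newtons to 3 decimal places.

N=5 nodes, M=7 members, R=3 reactions → 2N=10, M+R=10
member 0 (0-1): L=7.0172, (cx,cy)=(0.2936,0.9559)
member 1 (0-2): L=4.6440, (cx,cy)=(1.0000,0.0000)
member 2 (1-2): L=7.1885, (cx,cy)=(0.3595,-0.9332)
member 3 (1-3): L=4.3923, (cx,cy)=(0.9967,-0.0806)
member 4 (2-3): L=6.6024, (cx,cy)=(0.2717,0.9624)
member 5 (2-4): L=4.3560, (cx,cy)=(1.0000,0.0000)
member 6 (3-4): L=6.8511, (cx,cy)=(0.3740,-0.9274)
solve A·x = −loads:
  F[0-1] = -3420.2185 N (compression)
  F[0-2] = +1093.6867 N (tension)
  F[1-2] = +3706.1526 N (tension)
  F[1-3] = -2343.9093 N (compression)
  F[2-3] = -1159.7849 N (compression)
  F[2-4] = +619.4401 N (tension)
  F[3-4] = -1656.4509 N (compression)
  Rx@0 = -89.6300 N
  Ry@0 = +3269.5206 N
  Ry@4 = +1536.2694 N

619.440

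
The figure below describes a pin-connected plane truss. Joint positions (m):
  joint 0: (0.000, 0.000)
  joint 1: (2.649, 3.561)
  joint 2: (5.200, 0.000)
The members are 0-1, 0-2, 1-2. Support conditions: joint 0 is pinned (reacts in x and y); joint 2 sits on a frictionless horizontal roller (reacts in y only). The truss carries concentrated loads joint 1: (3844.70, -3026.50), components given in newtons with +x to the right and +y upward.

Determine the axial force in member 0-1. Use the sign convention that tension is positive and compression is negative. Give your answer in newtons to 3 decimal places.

1430.990

N=3 nodes, M=3 members, R=3 reactions → 2N=6, M+R=6
member 0 (0-1): L=4.4382, (cx,cy)=(0.5969,0.8023)
member 1 (0-2): L=5.2000, (cx,cy)=(1.0000,0.0000)
member 2 (1-2): L=4.3804, (cx,cy)=(0.5824,-0.8129)
solve A·x = −loads:
  F[0-1] = +1430.9897 N (tension)
  F[0-2] = +2990.6009 N (tension)
  F[1-2] = -5135.3080 N (compression)
  Rx@0 = -3844.7000 N
  Ry@0 = -1148.1491 N
  Ry@2 = +4174.6491 N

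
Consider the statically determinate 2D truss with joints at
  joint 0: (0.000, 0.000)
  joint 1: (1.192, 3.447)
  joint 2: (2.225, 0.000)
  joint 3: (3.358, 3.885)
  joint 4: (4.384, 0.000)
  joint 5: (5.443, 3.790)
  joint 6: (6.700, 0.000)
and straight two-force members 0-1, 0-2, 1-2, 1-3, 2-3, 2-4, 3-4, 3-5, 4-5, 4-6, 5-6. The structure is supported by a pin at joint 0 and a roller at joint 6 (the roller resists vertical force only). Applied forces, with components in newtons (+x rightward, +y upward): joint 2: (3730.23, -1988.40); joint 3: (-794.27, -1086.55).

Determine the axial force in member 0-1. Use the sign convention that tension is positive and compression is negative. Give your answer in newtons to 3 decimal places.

N=7 nodes, M=11 members, R=3 reactions → 2N=14, M+R=14
member 0 (0-1): L=3.6473, (cx,cy)=(0.3268,0.9451)
member 1 (0-2): L=2.2250, (cx,cy)=(1.0000,0.0000)
member 2 (1-2): L=3.5985, (cx,cy)=(0.2871,-0.9579)
member 3 (1-3): L=2.2098, (cx,cy)=(0.9802,0.1982)
member 4 (2-3): L=4.0468, (cx,cy)=(0.2800,0.9600)
member 5 (2-4): L=2.1590, (cx,cy)=(1.0000,0.0000)
member 6 (3-4): L=4.0182, (cx,cy)=(0.2553,-0.9669)
member 7 (3-5): L=2.0872, (cx,cy)=(0.9990,-0.0455)
member 8 (4-5): L=3.9352, (cx,cy)=(0.2691,0.9631)
member 9 (4-6): L=2.3160, (cx,cy)=(1.0000,0.0000)
member 10 (5-6): L=3.9930, (cx,cy)=(0.3148,-0.9492)
solve A·x = −loads:
  F[0-1] = -2466.0255 N (compression)
  F[0-2] = +3741.9031 N (tension)
  F[1-2] = +2133.5822 N (tension)
  F[1-3] = -1447.1351 N (compression)
  F[2-3] = -57.6875 N (compression)
  F[2-4] = +640.3059 N (tension)
  F[3-4] = -748.6949 N (compression)
  F[3-5] = -449.6012 N (compression)
  F[4-5] = +751.6044 N (tension)
  F[4-6] = +246.8699 N (tension)
  F[5-6] = -784.2121 N (compression)
  Rx@0 = -2935.9600 N
  Ry@0 = +2330.6088 N
  Ry@6 = +744.3412 N

-2466.025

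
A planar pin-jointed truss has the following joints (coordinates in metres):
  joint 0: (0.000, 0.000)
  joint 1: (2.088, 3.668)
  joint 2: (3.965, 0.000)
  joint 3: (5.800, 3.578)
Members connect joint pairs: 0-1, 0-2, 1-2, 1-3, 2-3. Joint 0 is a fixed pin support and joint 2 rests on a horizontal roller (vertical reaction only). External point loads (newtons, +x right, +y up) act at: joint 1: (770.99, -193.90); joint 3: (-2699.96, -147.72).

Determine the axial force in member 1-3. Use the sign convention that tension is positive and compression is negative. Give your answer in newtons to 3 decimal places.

-2592.733

N=4 nodes, M=5 members, R=3 reactions → 2N=8, M+R=8
member 0 (0-1): L=4.2207, (cx,cy)=(0.4947,0.8691)
member 1 (0-2): L=3.9650, (cx,cy)=(1.0000,0.0000)
member 2 (1-2): L=4.1204, (cx,cy)=(0.4555,-0.8902)
member 3 (1-3): L=3.7131, (cx,cy)=(0.9997,-0.0242)
member 4 (2-3): L=4.0211, (cx,cy)=(0.4563,0.8898)
solve A·x = −loads:
  F[0-1] = -2009.7846 N (compression)
  F[0-2] = -934.7107 N (compression)
  F[1-2] = +1814.8049 N (tension)
  F[1-3] = -2592.7326 N (compression)
  F[2-3] = -236.6409 N (compression)
  Rx@0 = +1928.9700 N
  Ry@0 = +1746.6203 N
  Ry@2 = -1405.0003 N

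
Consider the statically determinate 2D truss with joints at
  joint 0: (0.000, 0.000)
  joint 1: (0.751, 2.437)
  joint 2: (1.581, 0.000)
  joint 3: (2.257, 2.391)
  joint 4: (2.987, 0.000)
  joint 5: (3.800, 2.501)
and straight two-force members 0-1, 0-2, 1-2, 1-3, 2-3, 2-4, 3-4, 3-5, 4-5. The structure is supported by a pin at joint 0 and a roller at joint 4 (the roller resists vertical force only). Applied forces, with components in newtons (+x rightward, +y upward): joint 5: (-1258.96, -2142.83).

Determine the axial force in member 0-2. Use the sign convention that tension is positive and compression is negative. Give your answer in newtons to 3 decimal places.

-1113.849

N=6 nodes, M=9 members, R=3 reactions → 2N=12, M+R=12
member 0 (0-1): L=2.5501, (cx,cy)=(0.2945,0.9557)
member 1 (0-2): L=1.5810, (cx,cy)=(1.0000,0.0000)
member 2 (1-2): L=2.5745, (cx,cy)=(0.3224,-0.9466)
member 3 (1-3): L=1.5067, (cx,cy)=(0.9995,-0.0305)
member 4 (2-3): L=2.4847, (cx,cy)=(0.2721,0.9623)
member 5 (2-4): L=1.4060, (cx,cy)=(1.0000,0.0000)
member 6 (3-4): L=2.5000, (cx,cy)=(0.2920,-0.9564)
member 7 (3-5): L=1.5469, (cx,cy)=(0.9975,0.0711)
member 8 (4-5): L=2.6298, (cx,cy)=(0.3091,0.9510)
solve A·x = −loads:
  F[0-1] = -492.7387 N (compression)
  F[0-2] = -1113.8489 N (compression)
  F[1-2] = +507.4089 N (tension)
  F[1-3] = -308.8423 N (compression)
  F[2-3] = -499.1435 N (compression)
  F[2-4] = -814.4636 N (compression)
  F[3-4] = +449.4304 N (tension)
  F[3-5] = -577.1936 N (compression)
  F[4-5] = -2210.0464 N (compression)
  Rx@0 = +1258.9600 N
  Ry@0 = +470.8866 N
  Ry@4 = +1671.9434 N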